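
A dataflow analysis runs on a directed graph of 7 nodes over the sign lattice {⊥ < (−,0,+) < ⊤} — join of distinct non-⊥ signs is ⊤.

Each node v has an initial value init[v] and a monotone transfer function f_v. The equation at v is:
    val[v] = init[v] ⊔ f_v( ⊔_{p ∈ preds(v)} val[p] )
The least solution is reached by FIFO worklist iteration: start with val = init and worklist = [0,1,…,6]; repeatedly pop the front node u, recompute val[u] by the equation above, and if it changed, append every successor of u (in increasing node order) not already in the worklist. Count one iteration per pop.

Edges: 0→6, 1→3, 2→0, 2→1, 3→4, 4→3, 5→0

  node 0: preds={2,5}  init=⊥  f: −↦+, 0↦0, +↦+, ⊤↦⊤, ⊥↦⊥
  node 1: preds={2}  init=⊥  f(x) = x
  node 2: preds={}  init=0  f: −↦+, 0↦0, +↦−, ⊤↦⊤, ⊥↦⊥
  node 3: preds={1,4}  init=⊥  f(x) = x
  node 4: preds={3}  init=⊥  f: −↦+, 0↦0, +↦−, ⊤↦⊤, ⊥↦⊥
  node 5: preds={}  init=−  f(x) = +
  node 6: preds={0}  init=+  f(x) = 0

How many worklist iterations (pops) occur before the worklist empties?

Iteration log — 9 steps:
  step 1. node 0  ⊔preds=⊤  new=⊤  old=⊥  +wl: 
  step 2. node 1  ⊔preds=0  new=0  old=⊥  +wl: 
  step 3. node 2  ⊔preds=⊥  new=0  stable
  step 4. node 3  ⊔preds=0  new=0  old=⊥  +wl: 
  step 5. node 4  ⊔preds=0  new=0  old=⊥  +wl: 3
  step 6. node 5  ⊔preds=⊥  new=⊤  old=−  +wl: 0
  step 7. node 6  ⊔preds=⊤  new=⊤  old=+  +wl: 
  step 8. node 3  ⊔preds=0  new=0  stable
  step 9. node 0  ⊔preds=⊤  new=⊤  stable

Least fixpoint reached:
  node 0: ⊤
  node 1: 0
  node 2: 0
  node 3: 0
  node 4: 0
  node 5: ⊤
  node 6: ⊤

9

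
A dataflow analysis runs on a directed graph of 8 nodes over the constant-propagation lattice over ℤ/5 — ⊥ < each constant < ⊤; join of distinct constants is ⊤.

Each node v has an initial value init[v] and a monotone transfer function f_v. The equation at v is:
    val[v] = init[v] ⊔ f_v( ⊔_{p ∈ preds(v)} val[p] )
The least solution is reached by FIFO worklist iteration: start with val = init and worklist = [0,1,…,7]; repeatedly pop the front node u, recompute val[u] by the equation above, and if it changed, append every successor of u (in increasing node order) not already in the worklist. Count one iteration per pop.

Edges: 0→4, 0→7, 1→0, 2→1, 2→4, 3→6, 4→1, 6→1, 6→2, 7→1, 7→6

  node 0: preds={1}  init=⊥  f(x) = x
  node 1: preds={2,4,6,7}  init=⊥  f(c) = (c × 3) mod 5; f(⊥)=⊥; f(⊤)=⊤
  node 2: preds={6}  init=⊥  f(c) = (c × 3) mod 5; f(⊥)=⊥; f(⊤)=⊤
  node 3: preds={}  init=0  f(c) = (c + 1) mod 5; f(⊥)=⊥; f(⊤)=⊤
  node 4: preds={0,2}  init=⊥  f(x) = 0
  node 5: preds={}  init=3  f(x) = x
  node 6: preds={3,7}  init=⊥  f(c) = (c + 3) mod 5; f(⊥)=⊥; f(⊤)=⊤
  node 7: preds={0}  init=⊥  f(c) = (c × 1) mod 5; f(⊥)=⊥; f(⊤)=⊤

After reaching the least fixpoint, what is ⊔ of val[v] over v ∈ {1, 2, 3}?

Trace (20 dequeues):
  [1] u=0 | in ⊥ | out ⊥ | ==
  [2] u=1 | in ⊥ | out ⊥ | ==
  [3] u=2 | in ⊥ | out ⊥ | ==
  [4] u=3 | in ⊥ | out 0 | ==
  [5] u=4 | in ⊥ | out 0 | prev ⊥ | push {1}
  [6] u=5 | in ⊥ | out 3 | ==
  [7] u=6 | in 0 | out 3 | prev ⊥ | push {2}
  [8] u=7 | in ⊥ | out ⊥ | ==
  [9] u=1 | in ⊤ | out ⊤ | prev ⊥ | push {0}
  [10] u=2 | in 3 | out 4 | prev ⊥ | push {1,4}
  [11] u=0 | in ⊤ | out ⊤ | prev ⊥ | push {7}
  [12] u=1 | in ⊤ | out ⊤ | ==
  [13] u=4 | in ⊤ | out 0 | ==
  [14] u=7 | in ⊤ | out ⊤ | prev ⊥ | push {1,6}
  [15] u=1 | in ⊤ | out ⊤ | ==
  [16] u=6 | in ⊤ | out ⊤ | prev 3 | push {1,2}
  [17] u=1 | in ⊤ | out ⊤ | ==
  [18] u=2 | in ⊤ | out ⊤ | prev 4 | push {1,4}
  [19] u=1 | in ⊤ | out ⊤ | ==
  [20] u=4 | in ⊤ | out 0 | ==

Converged values:
  [0] ⊤
  [1] ⊤
  [2] ⊤
  [3] 0
  [4] 0
  [5] 3
  [6] ⊤
  [7] ⊤

⊤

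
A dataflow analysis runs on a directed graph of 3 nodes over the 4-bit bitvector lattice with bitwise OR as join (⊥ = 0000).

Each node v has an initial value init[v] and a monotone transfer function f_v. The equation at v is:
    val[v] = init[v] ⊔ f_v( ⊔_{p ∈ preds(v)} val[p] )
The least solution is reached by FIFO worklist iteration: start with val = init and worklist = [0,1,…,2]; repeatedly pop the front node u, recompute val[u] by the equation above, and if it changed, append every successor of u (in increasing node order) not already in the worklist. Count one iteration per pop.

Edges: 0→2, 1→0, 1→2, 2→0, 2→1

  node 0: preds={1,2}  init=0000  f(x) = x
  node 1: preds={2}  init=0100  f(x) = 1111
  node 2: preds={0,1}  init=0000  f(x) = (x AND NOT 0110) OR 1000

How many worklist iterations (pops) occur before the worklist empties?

Worklist (6 pops):
  #1 pop 0: in=0100 → 0100 (was 0000); enqueue []
  #2 pop 1: in=0000 → 1111 (was 0100); enqueue [0]
  #3 pop 2: in=1111 → 1001 (was 0000); enqueue [1]
  #4 pop 0: in=1111 → 1111 (was 0100); enqueue [2]
  #5 pop 1: in=1001 → 1111 (no change)
  #6 pop 2: in=1111 → 1001 (no change)

Fixpoint:
  val[0] = 1111
  val[1] = 1111
  val[2] = 1001

6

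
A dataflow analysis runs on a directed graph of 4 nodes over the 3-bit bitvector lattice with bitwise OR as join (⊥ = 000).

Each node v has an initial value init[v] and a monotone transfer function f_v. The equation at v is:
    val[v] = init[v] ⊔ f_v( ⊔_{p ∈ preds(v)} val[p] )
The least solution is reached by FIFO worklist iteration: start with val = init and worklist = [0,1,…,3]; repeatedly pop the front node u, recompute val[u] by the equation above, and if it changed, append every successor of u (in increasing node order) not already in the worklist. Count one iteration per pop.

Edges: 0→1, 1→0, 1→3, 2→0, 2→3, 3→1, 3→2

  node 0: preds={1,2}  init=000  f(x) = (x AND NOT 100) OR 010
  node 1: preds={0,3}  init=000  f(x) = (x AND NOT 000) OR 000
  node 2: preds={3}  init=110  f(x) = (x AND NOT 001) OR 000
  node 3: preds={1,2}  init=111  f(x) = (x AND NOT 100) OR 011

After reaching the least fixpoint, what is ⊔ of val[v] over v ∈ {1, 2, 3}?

Trace (6 dequeues):
  [1] u=0 | in 110 | out 010 | prev 000 | push {}
  [2] u=1 | in 111 | out 111 | prev 000 | push {0}
  [3] u=2 | in 111 | out 110 | ==
  [4] u=3 | in 111 | out 111 | ==
  [5] u=0 | in 111 | out 011 | prev 010 | push {1}
  [6] u=1 | in 111 | out 111 | ==

Converged values:
  [0] 011
  [1] 111
  [2] 110
  [3] 111

111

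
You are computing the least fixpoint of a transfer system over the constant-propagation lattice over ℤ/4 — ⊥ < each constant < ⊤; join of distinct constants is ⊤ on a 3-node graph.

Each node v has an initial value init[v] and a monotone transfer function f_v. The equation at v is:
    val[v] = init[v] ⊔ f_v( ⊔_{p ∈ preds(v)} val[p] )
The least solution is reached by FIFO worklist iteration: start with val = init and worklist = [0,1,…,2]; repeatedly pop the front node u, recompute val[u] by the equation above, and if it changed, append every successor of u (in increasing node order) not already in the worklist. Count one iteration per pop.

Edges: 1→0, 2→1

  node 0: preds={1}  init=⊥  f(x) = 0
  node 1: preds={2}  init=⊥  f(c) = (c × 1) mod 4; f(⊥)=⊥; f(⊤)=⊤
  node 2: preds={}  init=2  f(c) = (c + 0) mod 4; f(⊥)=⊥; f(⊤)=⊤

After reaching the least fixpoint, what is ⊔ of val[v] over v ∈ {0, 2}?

Worklist (4 pops):
  #1 pop 0: in=⊥ → 0 (was ⊥); enqueue []
  #2 pop 1: in=2 → 2 (was ⊥); enqueue [0]
  #3 pop 2: in=⊥ → 2 (no change)
  #4 pop 0: in=2 → 0 (no change)

Fixpoint:
  val[0] = 0
  val[1] = 2
  val[2] = 2

⊤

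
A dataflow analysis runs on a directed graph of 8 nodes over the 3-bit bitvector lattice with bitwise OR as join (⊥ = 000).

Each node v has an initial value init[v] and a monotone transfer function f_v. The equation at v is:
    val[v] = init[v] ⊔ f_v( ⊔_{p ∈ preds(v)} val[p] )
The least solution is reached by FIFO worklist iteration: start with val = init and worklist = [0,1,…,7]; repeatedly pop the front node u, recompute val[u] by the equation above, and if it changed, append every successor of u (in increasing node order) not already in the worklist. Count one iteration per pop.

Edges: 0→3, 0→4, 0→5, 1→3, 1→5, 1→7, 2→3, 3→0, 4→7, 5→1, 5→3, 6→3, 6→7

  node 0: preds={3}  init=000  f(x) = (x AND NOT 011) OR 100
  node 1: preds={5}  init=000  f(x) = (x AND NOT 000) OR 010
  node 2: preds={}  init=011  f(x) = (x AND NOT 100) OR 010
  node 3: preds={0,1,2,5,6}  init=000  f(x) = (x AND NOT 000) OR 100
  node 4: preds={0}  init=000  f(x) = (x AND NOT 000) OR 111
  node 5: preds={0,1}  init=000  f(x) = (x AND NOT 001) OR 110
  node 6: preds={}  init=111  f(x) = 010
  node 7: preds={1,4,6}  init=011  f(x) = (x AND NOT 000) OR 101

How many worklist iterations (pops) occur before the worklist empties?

Iteration log — 13 steps:
  step 1. node 0  ⊔preds=000  new=100  old=000  +wl: 
  step 2. node 1  ⊔preds=000  new=010  old=000  +wl: 
  step 3. node 2  ⊔preds=000  new=011  stable
  step 4. node 3  ⊔preds=111  new=111  old=000  +wl: 0
  step 5. node 4  ⊔preds=100  new=111  old=000  +wl: 
  step 6. node 5  ⊔preds=110  new=110  old=000  +wl: 1,3
  step 7. node 6  ⊔preds=000  new=111  stable
  step 8. node 7  ⊔preds=111  new=111  old=011  +wl: 
  step 9. node 0  ⊔preds=111  new=100  stable
  step 10. node 1  ⊔preds=110  new=110  old=010  +wl: 5,7
  step 11. node 3  ⊔preds=111  new=111  stable
  step 12. node 5  ⊔preds=110  new=110  stable
  step 13. node 7  ⊔preds=111  new=111  stable

Least fixpoint reached:
  node 0: 100
  node 1: 110
  node 2: 011
  node 3: 111
  node 4: 111
  node 5: 110
  node 6: 111
  node 7: 111

13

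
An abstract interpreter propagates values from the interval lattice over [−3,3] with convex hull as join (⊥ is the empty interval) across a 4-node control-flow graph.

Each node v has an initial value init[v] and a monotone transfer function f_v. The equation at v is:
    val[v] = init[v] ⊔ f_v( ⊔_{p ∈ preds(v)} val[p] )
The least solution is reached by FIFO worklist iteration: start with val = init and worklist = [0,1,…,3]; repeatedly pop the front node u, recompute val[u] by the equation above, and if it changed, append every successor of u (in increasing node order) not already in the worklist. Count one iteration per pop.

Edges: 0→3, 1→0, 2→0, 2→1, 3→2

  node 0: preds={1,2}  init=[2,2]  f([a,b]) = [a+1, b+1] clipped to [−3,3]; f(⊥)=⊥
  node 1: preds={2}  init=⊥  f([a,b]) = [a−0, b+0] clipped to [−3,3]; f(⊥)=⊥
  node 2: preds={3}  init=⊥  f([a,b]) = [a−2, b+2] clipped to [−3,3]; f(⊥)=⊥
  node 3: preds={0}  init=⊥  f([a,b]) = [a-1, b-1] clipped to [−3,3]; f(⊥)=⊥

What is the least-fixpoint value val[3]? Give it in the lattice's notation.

Worklist (15 pops):
  #1 pop 0: in=⊥ → [2,2] (no change)
  #2 pop 1: in=⊥ → ⊥ (no change)
  #3 pop 2: in=⊥ → ⊥ (no change)
  #4 pop 3: in=[2,2] → [1,1] (was ⊥); enqueue [2]
  #5 pop 2: in=[1,1] → [-1,3] (was ⊥); enqueue [0,1]
  #6 pop 0: in=[-1,3] → [0,3] (was [2,2]); enqueue [3]
  #7 pop 1: in=[-1,3] → [-1,3] (was ⊥); enqueue [0]
  #8 pop 3: in=[0,3] → [-1,2] (was [1,1]); enqueue [2]
  #9 pop 0: in=[-1,3] → [0,3] (no change)
  #10 pop 2: in=[-1,2] → [-3,3] (was [-1,3]); enqueue [0,1]
  #11 pop 0: in=[-3,3] → [-2,3] (was [0,3]); enqueue [3]
  #12 pop 1: in=[-3,3] → [-3,3] (was [-1,3]); enqueue [0]
  #13 pop 3: in=[-2,3] → [-3,2] (was [-1,2]); enqueue [2]
  #14 pop 0: in=[-3,3] → [-2,3] (no change)
  #15 pop 2: in=[-3,2] → [-3,3] (no change)

Fixpoint:
  val[0] = [-2,3]
  val[1] = [-3,3]
  val[2] = [-3,3]
  val[3] = [-3,2]

[-3,2]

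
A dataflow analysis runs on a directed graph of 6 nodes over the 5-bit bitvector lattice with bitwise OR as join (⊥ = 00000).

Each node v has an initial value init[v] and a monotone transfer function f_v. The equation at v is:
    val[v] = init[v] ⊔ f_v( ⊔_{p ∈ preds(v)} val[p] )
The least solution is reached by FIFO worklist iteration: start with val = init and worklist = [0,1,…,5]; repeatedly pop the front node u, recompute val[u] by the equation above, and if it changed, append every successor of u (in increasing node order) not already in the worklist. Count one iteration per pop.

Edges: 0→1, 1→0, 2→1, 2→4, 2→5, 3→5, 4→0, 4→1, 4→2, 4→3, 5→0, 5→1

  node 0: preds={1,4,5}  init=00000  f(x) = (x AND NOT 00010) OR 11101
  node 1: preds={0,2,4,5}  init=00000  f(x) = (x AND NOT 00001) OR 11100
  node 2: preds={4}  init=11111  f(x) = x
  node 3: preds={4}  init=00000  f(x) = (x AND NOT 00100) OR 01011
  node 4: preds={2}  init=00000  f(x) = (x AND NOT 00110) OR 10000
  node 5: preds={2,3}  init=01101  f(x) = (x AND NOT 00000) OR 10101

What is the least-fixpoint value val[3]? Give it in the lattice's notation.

11011

Trace (11 dequeues):
  [1] u=0 | in 01101 | out 11101 | prev 00000 | push {}
  [2] u=1 | in 11111 | out 11110 | prev 00000 | push {0}
  [3] u=2 | in 00000 | out 11111 | ==
  [4] u=3 | in 00000 | out 01011 | prev 00000 | push {}
  [5] u=4 | in 11111 | out 11001 | prev 00000 | push {1,2,3}
  [6] u=5 | in 11111 | out 11111 | prev 01101 | push {}
  [7] u=0 | in 11111 | out 11101 | ==
  [8] u=1 | in 11111 | out 11110 | ==
  [9] u=2 | in 11001 | out 11111 | ==
  [10] u=3 | in 11001 | out 11011 | prev 01011 | push {5}
  [11] u=5 | in 11111 | out 11111 | ==

Converged values:
  [0] 11101
  [1] 11110
  [2] 11111
  [3] 11011
  [4] 11001
  [5] 11111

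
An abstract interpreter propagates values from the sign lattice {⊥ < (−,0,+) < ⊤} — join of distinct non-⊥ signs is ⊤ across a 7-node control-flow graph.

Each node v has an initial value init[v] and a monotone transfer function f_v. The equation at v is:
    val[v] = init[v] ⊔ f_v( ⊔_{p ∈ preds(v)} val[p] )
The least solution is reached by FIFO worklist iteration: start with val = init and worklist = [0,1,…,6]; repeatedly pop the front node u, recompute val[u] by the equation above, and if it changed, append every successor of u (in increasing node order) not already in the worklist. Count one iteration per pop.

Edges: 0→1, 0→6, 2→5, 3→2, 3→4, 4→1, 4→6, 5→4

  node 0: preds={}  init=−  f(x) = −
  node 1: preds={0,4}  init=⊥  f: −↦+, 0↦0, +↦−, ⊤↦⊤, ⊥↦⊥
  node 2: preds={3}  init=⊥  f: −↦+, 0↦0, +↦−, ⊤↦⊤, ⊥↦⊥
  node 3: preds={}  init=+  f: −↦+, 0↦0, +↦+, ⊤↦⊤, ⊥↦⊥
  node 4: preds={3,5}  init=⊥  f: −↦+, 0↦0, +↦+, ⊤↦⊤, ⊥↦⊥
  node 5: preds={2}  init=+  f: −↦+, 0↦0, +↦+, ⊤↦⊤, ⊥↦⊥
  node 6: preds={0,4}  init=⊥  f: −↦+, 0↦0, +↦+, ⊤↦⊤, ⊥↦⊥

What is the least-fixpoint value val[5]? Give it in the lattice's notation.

Worklist (8 pops):
  #1 pop 0: in=⊥ → − (no change)
  #2 pop 1: in=− → + (was ⊥); enqueue []
  #3 pop 2: in=+ → − (was ⊥); enqueue []
  #4 pop 3: in=⊥ → + (no change)
  #5 pop 4: in=+ → + (was ⊥); enqueue [1]
  #6 pop 5: in=− → + (no change)
  #7 pop 6: in=⊤ → ⊤ (was ⊥); enqueue []
  #8 pop 1: in=⊤ → ⊤ (was +); enqueue []

Fixpoint:
  val[0] = −
  val[1] = ⊤
  val[2] = −
  val[3] = +
  val[4] = +
  val[5] = +
  val[6] = ⊤

+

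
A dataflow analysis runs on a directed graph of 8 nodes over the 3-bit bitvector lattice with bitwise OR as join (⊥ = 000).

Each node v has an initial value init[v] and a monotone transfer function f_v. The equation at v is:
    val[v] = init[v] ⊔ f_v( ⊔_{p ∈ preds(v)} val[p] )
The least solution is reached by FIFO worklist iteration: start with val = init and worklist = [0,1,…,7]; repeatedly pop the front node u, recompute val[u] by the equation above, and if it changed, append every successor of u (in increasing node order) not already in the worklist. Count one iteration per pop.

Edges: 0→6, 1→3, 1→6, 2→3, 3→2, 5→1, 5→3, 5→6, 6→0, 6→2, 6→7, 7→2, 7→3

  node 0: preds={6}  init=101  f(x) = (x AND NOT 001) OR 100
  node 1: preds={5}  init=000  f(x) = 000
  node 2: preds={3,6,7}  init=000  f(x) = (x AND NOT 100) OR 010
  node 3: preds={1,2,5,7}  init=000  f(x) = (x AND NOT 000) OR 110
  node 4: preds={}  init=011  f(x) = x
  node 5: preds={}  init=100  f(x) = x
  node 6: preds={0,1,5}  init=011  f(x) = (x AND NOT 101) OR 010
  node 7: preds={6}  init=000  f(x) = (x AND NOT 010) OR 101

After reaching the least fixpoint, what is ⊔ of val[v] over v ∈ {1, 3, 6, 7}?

Worklist (10 pops):
  #1 pop 0: in=011 → 111 (was 101); enqueue []
  #2 pop 1: in=100 → 000 (no change)
  #3 pop 2: in=011 → 011 (was 000); enqueue []
  #4 pop 3: in=111 → 111 (was 000); enqueue [2]
  #5 pop 4: in=000 → 011 (no change)
  #6 pop 5: in=000 → 100 (no change)
  #7 pop 6: in=111 → 011 (no change)
  #8 pop 7: in=011 → 101 (was 000); enqueue [3]
  #9 pop 2: in=111 → 011 (no change)
  #10 pop 3: in=111 → 111 (no change)

Fixpoint:
  val[0] = 111
  val[1] = 000
  val[2] = 011
  val[3] = 111
  val[4] = 011
  val[5] = 100
  val[6] = 011
  val[7] = 101

111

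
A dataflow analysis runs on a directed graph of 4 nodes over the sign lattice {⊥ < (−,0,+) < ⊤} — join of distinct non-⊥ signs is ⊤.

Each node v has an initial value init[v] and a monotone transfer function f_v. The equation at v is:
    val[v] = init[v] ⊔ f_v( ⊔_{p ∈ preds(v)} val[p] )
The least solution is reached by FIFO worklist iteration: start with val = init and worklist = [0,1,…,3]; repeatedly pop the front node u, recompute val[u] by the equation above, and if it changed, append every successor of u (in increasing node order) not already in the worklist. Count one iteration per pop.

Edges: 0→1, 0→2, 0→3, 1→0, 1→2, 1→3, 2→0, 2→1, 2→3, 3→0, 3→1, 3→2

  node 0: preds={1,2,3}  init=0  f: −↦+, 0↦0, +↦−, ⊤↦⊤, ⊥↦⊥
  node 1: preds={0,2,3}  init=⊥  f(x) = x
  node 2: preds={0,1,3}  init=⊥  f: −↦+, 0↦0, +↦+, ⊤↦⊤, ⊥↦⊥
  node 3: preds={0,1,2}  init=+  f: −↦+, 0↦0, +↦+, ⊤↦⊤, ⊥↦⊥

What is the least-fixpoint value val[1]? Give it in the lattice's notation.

Iteration log — 7 steps:
  step 1. node 0  ⊔preds=+  new=⊤  old=0  +wl: 
  step 2. node 1  ⊔preds=⊤  new=⊤  old=⊥  +wl: 0
  step 3. node 2  ⊔preds=⊤  new=⊤  old=⊥  +wl: 1
  step 4. node 3  ⊔preds=⊤  new=⊤  old=+  +wl: 2
  step 5. node 0  ⊔preds=⊤  new=⊤  stable
  step 6. node 1  ⊔preds=⊤  new=⊤  stable
  step 7. node 2  ⊔preds=⊤  new=⊤  stable

Least fixpoint reached:
  node 0: ⊤
  node 1: ⊤
  node 2: ⊤
  node 3: ⊤

⊤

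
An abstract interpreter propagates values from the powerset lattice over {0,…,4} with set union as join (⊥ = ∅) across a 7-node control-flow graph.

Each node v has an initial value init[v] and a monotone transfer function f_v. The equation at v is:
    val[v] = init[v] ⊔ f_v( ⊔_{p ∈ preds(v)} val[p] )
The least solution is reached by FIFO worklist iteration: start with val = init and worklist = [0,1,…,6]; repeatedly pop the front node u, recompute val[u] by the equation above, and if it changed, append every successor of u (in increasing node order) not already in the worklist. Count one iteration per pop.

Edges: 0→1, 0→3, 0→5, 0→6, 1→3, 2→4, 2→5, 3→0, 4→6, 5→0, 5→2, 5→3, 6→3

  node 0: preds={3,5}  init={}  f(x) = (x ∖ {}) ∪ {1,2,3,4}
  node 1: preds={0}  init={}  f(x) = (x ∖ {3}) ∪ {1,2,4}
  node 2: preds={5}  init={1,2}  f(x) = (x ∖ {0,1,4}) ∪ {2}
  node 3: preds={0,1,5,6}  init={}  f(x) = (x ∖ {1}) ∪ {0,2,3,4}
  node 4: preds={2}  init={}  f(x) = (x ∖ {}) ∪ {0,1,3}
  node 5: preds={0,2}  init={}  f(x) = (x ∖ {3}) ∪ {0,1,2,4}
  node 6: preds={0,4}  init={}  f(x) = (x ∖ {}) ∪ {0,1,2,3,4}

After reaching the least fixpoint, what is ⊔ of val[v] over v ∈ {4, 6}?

{0,1,2,3,4}

Iteration log — 14 steps:
  step 1. node 0  ⊔preds={}  new={1,2,3,4}  old={}  +wl: 
  step 2. node 1  ⊔preds={1,2,3,4}  new={1,2,4}  old={}  +wl: 
  step 3. node 2  ⊔preds={}  new={1,2}  stable
  step 4. node 3  ⊔preds={1,2,3,4}  new={0,2,3,4}  old={}  +wl: 0
  step 5. node 4  ⊔preds={1,2}  new={0,1,2,3}  old={}  +wl: 
  step 6. node 5  ⊔preds={1,2,3,4}  new={0,1,2,4}  old={}  +wl: 2,3
  step 7. node 6  ⊔preds={0,1,2,3,4}  new={0,1,2,3,4}  old={}  +wl: 
  step 8. node 0  ⊔preds={0,1,2,3,4}  new={0,1,2,3,4}  old={1,2,3,4}  +wl: 1,5,6
  step 9. node 2  ⊔preds={0,1,2,4}  new={1,2}  stable
  step 10. node 3  ⊔preds={0,1,2,3,4}  new={0,2,3,4}  stable
  step 11. node 1  ⊔preds={0,1,2,3,4}  new={0,1,2,4}  old={1,2,4}  +wl: 3
  step 12. node 5  ⊔preds={0,1,2,3,4}  new={0,1,2,4}  stable
  step 13. node 6  ⊔preds={0,1,2,3,4}  new={0,1,2,3,4}  stable
  step 14. node 3  ⊔preds={0,1,2,3,4}  new={0,2,3,4}  stable

Least fixpoint reached:
  node 0: {0,1,2,3,4}
  node 1: {0,1,2,4}
  node 2: {1,2}
  node 3: {0,2,3,4}
  node 4: {0,1,2,3}
  node 5: {0,1,2,4}
  node 6: {0,1,2,3,4}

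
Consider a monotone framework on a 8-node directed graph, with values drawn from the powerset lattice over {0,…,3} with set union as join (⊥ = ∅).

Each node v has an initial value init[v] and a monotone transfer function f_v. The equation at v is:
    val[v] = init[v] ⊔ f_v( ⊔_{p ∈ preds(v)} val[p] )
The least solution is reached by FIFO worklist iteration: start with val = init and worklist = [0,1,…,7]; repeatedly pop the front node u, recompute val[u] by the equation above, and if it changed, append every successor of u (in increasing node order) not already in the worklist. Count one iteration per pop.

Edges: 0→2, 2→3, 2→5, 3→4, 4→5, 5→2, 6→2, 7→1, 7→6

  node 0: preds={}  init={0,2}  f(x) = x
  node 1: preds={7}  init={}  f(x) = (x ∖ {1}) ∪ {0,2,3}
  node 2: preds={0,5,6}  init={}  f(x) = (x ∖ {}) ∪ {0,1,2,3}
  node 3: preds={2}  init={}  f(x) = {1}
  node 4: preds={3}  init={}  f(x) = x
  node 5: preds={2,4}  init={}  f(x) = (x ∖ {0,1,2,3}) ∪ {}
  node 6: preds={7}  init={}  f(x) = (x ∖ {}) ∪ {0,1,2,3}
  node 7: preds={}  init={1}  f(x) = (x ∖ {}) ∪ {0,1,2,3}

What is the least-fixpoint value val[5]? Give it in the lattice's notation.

Worklist (11 pops):
  #1 pop 0: in={} → {0,2} (no change)
  #2 pop 1: in={1} → {0,2,3} (was {}); enqueue []
  #3 pop 2: in={0,2} → {0,1,2,3} (was {}); enqueue []
  #4 pop 3: in={0,1,2,3} → {1} (was {}); enqueue []
  #5 pop 4: in={1} → {1} (was {}); enqueue []
  #6 pop 5: in={0,1,2,3} → {} (no change)
  #7 pop 6: in={1} → {0,1,2,3} (was {}); enqueue [2]
  #8 pop 7: in={} → {0,1,2,3} (was {1}); enqueue [1,6]
  #9 pop 2: in={0,1,2,3} → {0,1,2,3} (no change)
  #10 pop 1: in={0,1,2,3} → {0,2,3} (no change)
  #11 pop 6: in={0,1,2,3} → {0,1,2,3} (no change)

Fixpoint:
  val[0] = {0,2}
  val[1] = {0,2,3}
  val[2] = {0,1,2,3}
  val[3] = {1}
  val[4] = {1}
  val[5] = {}
  val[6] = {0,1,2,3}
  val[7] = {0,1,2,3}

{}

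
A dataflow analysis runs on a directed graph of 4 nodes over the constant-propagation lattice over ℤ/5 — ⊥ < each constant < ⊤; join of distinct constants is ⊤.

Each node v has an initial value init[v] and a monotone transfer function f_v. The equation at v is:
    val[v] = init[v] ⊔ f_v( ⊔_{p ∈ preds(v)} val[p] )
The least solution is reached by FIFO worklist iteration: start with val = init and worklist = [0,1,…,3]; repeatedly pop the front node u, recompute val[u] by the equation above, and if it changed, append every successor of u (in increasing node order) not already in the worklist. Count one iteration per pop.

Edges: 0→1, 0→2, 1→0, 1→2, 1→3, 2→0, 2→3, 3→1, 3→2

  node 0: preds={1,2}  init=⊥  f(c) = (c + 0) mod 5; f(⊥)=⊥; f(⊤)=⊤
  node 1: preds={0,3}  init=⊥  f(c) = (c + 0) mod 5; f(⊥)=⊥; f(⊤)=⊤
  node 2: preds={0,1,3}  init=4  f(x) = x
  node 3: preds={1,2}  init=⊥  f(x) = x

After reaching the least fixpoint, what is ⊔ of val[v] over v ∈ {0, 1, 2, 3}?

Worklist (7 pops):
  #1 pop 0: in=4 → 4 (was ⊥); enqueue []
  #2 pop 1: in=4 → 4 (was ⊥); enqueue [0]
  #3 pop 2: in=4 → 4 (no change)
  #4 pop 3: in=4 → 4 (was ⊥); enqueue [1,2]
  #5 pop 0: in=4 → 4 (no change)
  #6 pop 1: in=4 → 4 (no change)
  #7 pop 2: in=4 → 4 (no change)

Fixpoint:
  val[0] = 4
  val[1] = 4
  val[2] = 4
  val[3] = 4

4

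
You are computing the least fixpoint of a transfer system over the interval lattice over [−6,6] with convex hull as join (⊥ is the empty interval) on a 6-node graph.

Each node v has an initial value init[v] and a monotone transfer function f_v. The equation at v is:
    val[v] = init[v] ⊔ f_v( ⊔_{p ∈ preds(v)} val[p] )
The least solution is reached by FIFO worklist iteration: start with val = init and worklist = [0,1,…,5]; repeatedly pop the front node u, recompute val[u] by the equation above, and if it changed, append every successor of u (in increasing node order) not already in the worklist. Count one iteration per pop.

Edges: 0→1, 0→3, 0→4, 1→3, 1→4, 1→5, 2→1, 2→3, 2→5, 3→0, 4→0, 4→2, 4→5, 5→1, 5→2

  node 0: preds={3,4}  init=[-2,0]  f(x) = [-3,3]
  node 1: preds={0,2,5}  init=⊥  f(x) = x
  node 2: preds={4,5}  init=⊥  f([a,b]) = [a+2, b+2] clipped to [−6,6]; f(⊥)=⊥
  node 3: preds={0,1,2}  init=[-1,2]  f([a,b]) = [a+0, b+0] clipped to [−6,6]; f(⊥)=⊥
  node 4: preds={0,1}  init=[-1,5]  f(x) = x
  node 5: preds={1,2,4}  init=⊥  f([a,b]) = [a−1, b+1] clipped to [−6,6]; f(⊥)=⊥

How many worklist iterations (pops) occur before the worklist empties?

Worklist (27 pops):
  #1 pop 0: in=[-1,5] → [-3,3] (was [-2,0]); enqueue []
  #2 pop 1: in=[-3,3] → [-3,3] (was ⊥); enqueue []
  #3 pop 2: in=[-1,5] → [1,6] (was ⊥); enqueue [1]
  #4 pop 3: in=[-3,6] → [-3,6] (was [-1,2]); enqueue [0]
  #5 pop 4: in=[-3,3] → [-3,5] (was [-1,5]); enqueue [2]
  #6 pop 5: in=[-3,6] → [-4,6] (was ⊥); enqueue []
  #7 pop 1: in=[-4,6] → [-4,6] (was [-3,3]); enqueue [3,4,5]
  #8 pop 0: in=[-3,6] → [-3,3] (no change)
  #9 pop 2: in=[-4,6] → [-2,6] (was [1,6]); enqueue [1]
  #10 pop 3: in=[-4,6] → [-4,6] (was [-3,6]); enqueue [0]
  #11 pop 4: in=[-4,6] → [-4,6] (was [-3,5]); enqueue [2]
  #12 pop 5: in=[-4,6] → [-5,6] (was [-4,6]); enqueue []
  #13 pop 1: in=[-5,6] → [-5,6] (was [-4,6]); enqueue [3,4,5]
  #14 pop 0: in=[-4,6] → [-3,3] (no change)
  #15 pop 2: in=[-5,6] → [-3,6] (was [-2,6]); enqueue [1]
  #16 pop 3: in=[-5,6] → [-5,6] (was [-4,6]); enqueue [0]
  #17 pop 4: in=[-5,6] → [-5,6] (was [-4,6]); enqueue [2]
  #18 pop 5: in=[-5,6] → [-6,6] (was [-5,6]); enqueue []
  #19 pop 1: in=[-6,6] → [-6,6] (was [-5,6]); enqueue [3,4,5]
  #20 pop 0: in=[-5,6] → [-3,3] (no change)
  #21 pop 2: in=[-6,6] → [-4,6] (was [-3,6]); enqueue [1]
  #22 pop 3: in=[-6,6] → [-6,6] (was [-5,6]); enqueue [0]
  #23 pop 4: in=[-6,6] → [-6,6] (was [-5,6]); enqueue [2]
  #24 pop 5: in=[-6,6] → [-6,6] (no change)
  #25 pop 1: in=[-6,6] → [-6,6] (no change)
  #26 pop 0: in=[-6,6] → [-3,3] (no change)
  #27 pop 2: in=[-6,6] → [-4,6] (no change)

Fixpoint:
  val[0] = [-3,3]
  val[1] = [-6,6]
  val[2] = [-4,6]
  val[3] = [-6,6]
  val[4] = [-6,6]
  val[5] = [-6,6]

27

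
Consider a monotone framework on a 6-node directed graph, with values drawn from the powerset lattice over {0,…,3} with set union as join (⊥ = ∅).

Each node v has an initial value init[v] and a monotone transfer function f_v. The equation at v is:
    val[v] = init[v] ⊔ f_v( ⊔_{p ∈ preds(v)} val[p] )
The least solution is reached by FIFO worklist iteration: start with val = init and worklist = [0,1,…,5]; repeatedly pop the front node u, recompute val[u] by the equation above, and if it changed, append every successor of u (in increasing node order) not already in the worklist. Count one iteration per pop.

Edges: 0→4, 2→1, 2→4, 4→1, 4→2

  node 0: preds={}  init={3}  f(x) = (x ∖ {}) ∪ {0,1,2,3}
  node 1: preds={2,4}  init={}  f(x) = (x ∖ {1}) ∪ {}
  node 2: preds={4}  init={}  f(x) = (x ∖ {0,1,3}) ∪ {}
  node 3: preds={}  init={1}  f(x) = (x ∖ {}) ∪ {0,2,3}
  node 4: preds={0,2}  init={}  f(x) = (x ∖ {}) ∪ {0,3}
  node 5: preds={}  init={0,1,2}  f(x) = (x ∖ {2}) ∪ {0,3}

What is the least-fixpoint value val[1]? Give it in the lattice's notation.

{0,2,3}

Trace (10 dequeues):
  [1] u=0 | in {} | out {0,1,2,3} | prev {3} | push {}
  [2] u=1 | in {} | out {} | ==
  [3] u=2 | in {} | out {} | ==
  [4] u=3 | in {} | out {0,1,2,3} | prev {1} | push {}
  [5] u=4 | in {0,1,2,3} | out {0,1,2,3} | prev {} | push {1,2}
  [6] u=5 | in {} | out {0,1,2,3} | prev {0,1,2} | push {}
  [7] u=1 | in {0,1,2,3} | out {0,2,3} | prev {} | push {}
  [8] u=2 | in {0,1,2,3} | out {2} | prev {} | push {1,4}
  [9] u=1 | in {0,1,2,3} | out {0,2,3} | ==
  [10] u=4 | in {0,1,2,3} | out {0,1,2,3} | ==

Converged values:
  [0] {0,1,2,3}
  [1] {0,2,3}
  [2] {2}
  [3] {0,1,2,3}
  [4] {0,1,2,3}
  [5] {0,1,2,3}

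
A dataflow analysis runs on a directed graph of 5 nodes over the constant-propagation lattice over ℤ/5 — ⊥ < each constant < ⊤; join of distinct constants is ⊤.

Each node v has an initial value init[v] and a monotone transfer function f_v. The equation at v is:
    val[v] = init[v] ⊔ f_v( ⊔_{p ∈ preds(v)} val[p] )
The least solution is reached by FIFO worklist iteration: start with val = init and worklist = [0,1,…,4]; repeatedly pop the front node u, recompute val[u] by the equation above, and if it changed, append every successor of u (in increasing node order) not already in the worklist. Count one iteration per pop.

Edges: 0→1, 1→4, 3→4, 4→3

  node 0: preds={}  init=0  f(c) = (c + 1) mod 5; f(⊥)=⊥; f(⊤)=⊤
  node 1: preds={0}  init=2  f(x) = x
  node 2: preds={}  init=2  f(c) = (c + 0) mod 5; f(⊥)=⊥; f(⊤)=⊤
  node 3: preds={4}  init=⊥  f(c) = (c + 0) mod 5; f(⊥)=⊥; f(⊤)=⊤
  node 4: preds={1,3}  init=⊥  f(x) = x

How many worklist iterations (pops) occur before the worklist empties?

7

Iteration log — 7 steps:
  step 1. node 0  ⊔preds=⊥  new=0  stable
  step 2. node 1  ⊔preds=0  new=⊤  old=2  +wl: 
  step 3. node 2  ⊔preds=⊥  new=2  stable
  step 4. node 3  ⊔preds=⊥  new=⊥  stable
  step 5. node 4  ⊔preds=⊤  new=⊤  old=⊥  +wl: 3
  step 6. node 3  ⊔preds=⊤  new=⊤  old=⊥  +wl: 4
  step 7. node 4  ⊔preds=⊤  new=⊤  stable

Least fixpoint reached:
  node 0: 0
  node 1: ⊤
  node 2: 2
  node 3: ⊤
  node 4: ⊤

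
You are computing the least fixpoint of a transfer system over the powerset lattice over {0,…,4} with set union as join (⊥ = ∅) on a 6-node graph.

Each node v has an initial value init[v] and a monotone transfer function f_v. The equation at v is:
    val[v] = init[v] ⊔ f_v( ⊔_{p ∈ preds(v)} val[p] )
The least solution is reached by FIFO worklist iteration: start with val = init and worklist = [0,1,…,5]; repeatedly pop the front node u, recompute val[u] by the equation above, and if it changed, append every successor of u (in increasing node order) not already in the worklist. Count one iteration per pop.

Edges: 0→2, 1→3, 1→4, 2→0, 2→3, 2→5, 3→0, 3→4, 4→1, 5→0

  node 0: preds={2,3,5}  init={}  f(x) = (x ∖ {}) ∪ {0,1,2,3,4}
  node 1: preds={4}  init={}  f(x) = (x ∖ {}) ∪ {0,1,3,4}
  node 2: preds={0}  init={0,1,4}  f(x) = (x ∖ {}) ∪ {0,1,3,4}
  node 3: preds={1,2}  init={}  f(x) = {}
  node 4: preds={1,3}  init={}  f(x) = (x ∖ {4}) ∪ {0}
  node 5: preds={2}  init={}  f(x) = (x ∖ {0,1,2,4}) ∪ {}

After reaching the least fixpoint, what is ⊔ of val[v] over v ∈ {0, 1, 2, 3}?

Trace (8 dequeues):
  [1] u=0 | in {0,1,4} | out {0,1,2,3,4} | prev {} | push {}
  [2] u=1 | in {} | out {0,1,3,4} | prev {} | push {}
  [3] u=2 | in {0,1,2,3,4} | out {0,1,2,3,4} | prev {0,1,4} | push {0}
  [4] u=3 | in {0,1,2,3,4} | out {} | ==
  [5] u=4 | in {0,1,3,4} | out {0,1,3} | prev {} | push {1}
  [6] u=5 | in {0,1,2,3,4} | out {3} | prev {} | push {}
  [7] u=0 | in {0,1,2,3,4} | out {0,1,2,3,4} | ==
  [8] u=1 | in {0,1,3} | out {0,1,3,4} | ==

Converged values:
  [0] {0,1,2,3,4}
  [1] {0,1,3,4}
  [2] {0,1,2,3,4}
  [3] {}
  [4] {0,1,3}
  [5] {3}

{0,1,2,3,4}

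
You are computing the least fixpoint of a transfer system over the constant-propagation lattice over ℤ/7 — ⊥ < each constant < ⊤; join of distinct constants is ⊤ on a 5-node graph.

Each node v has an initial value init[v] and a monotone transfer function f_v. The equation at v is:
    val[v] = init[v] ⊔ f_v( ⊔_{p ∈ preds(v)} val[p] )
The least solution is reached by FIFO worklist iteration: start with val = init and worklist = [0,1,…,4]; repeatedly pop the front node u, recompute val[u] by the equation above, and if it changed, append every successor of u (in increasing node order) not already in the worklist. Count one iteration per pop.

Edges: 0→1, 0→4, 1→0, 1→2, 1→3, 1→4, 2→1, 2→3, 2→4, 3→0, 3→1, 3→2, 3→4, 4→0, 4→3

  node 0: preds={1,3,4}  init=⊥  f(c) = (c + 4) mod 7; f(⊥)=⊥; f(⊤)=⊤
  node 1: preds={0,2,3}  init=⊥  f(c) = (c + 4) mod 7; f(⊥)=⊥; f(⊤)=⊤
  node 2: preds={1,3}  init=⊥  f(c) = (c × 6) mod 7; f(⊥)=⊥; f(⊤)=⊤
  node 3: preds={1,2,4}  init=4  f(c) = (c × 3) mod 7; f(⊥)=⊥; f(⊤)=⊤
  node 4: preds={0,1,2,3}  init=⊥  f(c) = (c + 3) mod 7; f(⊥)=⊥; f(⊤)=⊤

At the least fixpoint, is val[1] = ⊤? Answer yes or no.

yes

Trace (10 dequeues):
  [1] u=0 | in 4 | out 1 | prev ⊥ | push {}
  [2] u=1 | in ⊤ | out ⊤ | prev ⊥ | push {0}
  [3] u=2 | in ⊤ | out ⊤ | prev ⊥ | push {1}
  [4] u=3 | in ⊤ | out ⊤ | prev 4 | push {2}
  [5] u=4 | in ⊤ | out ⊤ | prev ⊥ | push {3}
  [6] u=0 | in ⊤ | out ⊤ | prev 1 | push {4}
  [7] u=1 | in ⊤ | out ⊤ | ==
  [8] u=2 | in ⊤ | out ⊤ | ==
  [9] u=3 | in ⊤ | out ⊤ | ==
  [10] u=4 | in ⊤ | out ⊤ | ==

Converged values:
  [0] ⊤
  [1] ⊤
  [2] ⊤
  [3] ⊤
  [4] ⊤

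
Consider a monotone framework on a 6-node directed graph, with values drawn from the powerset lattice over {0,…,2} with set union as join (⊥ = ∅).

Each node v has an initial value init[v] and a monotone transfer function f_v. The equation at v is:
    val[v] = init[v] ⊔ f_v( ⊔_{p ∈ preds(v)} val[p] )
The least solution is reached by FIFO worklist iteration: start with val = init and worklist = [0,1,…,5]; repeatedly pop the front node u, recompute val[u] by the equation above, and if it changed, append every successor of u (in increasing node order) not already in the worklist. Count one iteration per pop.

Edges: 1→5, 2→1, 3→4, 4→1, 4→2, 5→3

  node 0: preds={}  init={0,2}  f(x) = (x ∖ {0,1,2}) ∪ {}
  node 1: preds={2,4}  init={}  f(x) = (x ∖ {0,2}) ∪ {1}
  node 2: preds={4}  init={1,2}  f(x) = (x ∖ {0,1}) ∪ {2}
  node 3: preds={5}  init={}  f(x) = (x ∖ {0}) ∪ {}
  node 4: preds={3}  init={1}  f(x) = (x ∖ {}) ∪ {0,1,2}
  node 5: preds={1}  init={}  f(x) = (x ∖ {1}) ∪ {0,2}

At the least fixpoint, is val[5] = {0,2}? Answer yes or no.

yes

Iteration log — 10 steps:
  step 1. node 0  ⊔preds={}  new={0,2}  stable
  step 2. node 1  ⊔preds={1,2}  new={1}  old={}  +wl: 
  step 3. node 2  ⊔preds={1}  new={1,2}  stable
  step 4. node 3  ⊔preds={}  new={}  stable
  step 5. node 4  ⊔preds={}  new={0,1,2}  old={1}  +wl: 1,2
  step 6. node 5  ⊔preds={1}  new={0,2}  old={}  +wl: 3
  step 7. node 1  ⊔preds={0,1,2}  new={1}  stable
  step 8. node 2  ⊔preds={0,1,2}  new={1,2}  stable
  step 9. node 3  ⊔preds={0,2}  new={2}  old={}  +wl: 4
  step 10. node 4  ⊔preds={2}  new={0,1,2}  stable

Least fixpoint reached:
  node 0: {0,2}
  node 1: {1}
  node 2: {1,2}
  node 3: {2}
  node 4: {0,1,2}
  node 5: {0,2}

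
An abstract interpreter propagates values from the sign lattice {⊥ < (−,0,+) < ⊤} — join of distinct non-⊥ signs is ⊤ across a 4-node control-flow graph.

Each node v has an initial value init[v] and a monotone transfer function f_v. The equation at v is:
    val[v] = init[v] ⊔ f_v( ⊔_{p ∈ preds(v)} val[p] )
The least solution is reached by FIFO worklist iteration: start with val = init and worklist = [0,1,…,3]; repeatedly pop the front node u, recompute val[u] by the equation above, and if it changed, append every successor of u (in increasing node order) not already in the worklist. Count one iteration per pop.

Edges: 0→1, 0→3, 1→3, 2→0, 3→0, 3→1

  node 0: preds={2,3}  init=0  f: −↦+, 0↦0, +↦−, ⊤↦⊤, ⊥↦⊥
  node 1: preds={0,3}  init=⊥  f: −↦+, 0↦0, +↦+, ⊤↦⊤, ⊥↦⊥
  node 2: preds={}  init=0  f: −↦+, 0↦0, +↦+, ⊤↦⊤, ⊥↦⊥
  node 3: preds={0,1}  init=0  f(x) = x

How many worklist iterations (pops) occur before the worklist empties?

4

Worklist (4 pops):
  #1 pop 0: in=0 → 0 (no change)
  #2 pop 1: in=0 → 0 (was ⊥); enqueue []
  #3 pop 2: in=⊥ → 0 (no change)
  #4 pop 3: in=0 → 0 (no change)

Fixpoint:
  val[0] = 0
  val[1] = 0
  val[2] = 0
  val[3] = 0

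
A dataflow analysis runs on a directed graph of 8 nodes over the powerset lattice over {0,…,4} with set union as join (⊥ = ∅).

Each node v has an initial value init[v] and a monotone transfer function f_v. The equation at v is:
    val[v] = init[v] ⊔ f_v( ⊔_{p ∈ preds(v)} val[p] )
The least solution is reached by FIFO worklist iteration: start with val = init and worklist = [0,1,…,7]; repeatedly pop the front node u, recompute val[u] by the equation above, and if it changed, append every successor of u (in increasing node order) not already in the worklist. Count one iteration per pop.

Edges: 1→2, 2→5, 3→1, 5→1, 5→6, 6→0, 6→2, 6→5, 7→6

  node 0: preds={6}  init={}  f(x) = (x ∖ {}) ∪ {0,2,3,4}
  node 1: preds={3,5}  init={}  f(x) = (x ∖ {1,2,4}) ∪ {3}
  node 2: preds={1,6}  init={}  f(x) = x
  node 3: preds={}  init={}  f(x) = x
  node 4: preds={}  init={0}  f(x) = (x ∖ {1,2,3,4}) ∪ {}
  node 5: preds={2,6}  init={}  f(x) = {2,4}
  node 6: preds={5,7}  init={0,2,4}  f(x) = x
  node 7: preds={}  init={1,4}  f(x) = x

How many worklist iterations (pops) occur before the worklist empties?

Worklist (12 pops):
  #1 pop 0: in={0,2,4} → {0,2,3,4} (was {}); enqueue []
  #2 pop 1: in={} → {3} (was {}); enqueue []
  #3 pop 2: in={0,2,3,4} → {0,2,3,4} (was {}); enqueue []
  #4 pop 3: in={} → {} (no change)
  #5 pop 4: in={} → {0} (no change)
  #6 pop 5: in={0,2,3,4} → {2,4} (was {}); enqueue [1]
  #7 pop 6: in={1,2,4} → {0,1,2,4} (was {0,2,4}); enqueue [0,2,5]
  #8 pop 7: in={} → {1,4} (no change)
  #9 pop 1: in={2,4} → {3} (no change)
  #10 pop 0: in={0,1,2,4} → {0,1,2,3,4} (was {0,2,3,4}); enqueue []
  #11 pop 2: in={0,1,2,3,4} → {0,1,2,3,4} (was {0,2,3,4}); enqueue []
  #12 pop 5: in={0,1,2,3,4} → {2,4} (no change)

Fixpoint:
  val[0] = {0,1,2,3,4}
  val[1] = {3}
  val[2] = {0,1,2,3,4}
  val[3] = {}
  val[4] = {0}
  val[5] = {2,4}
  val[6] = {0,1,2,4}
  val[7] = {1,4}

12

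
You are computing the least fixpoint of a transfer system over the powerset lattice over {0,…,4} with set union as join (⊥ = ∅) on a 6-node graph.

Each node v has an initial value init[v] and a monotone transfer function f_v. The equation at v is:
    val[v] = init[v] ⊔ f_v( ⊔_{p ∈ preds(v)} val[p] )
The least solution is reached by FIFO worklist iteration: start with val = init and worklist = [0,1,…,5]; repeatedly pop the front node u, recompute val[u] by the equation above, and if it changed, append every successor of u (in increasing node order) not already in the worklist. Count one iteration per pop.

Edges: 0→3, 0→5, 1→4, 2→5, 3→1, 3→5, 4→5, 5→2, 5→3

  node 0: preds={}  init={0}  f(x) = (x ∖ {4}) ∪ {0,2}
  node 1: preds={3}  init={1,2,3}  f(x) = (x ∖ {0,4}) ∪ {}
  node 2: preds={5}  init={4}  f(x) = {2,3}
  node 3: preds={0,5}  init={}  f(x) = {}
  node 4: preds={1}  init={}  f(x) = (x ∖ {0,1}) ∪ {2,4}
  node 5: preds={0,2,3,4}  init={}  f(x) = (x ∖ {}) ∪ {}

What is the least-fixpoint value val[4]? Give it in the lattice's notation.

{2,3,4}

Trace (8 dequeues):
  [1] u=0 | in {} | out {0,2} | prev {0} | push {}
  [2] u=1 | in {} | out {1,2,3} | ==
  [3] u=2 | in {} | out {2,3,4} | prev {4} | push {}
  [4] u=3 | in {0,2} | out {} | ==
  [5] u=4 | in {1,2,3} | out {2,3,4} | prev {} | push {}
  [6] u=5 | in {0,2,3,4} | out {0,2,3,4} | prev {} | push {2,3}
  [7] u=2 | in {0,2,3,4} | out {2,3,4} | ==
  [8] u=3 | in {0,2,3,4} | out {} | ==

Converged values:
  [0] {0,2}
  [1] {1,2,3}
  [2] {2,3,4}
  [3] {}
  [4] {2,3,4}
  [5] {0,2,3,4}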